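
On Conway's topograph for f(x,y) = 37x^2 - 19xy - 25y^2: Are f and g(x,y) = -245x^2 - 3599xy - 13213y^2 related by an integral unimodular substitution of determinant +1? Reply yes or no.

D₁ = 4061, D₂ = 4061
river cycle of f (length 18): (-25, 19, 37), (37, 55, -7), (-7, 57, 29), (29, 59, -5), (-5, 61, 17), (17, 41, -35), (-35, 29, 23), (23, 63, -1), (-1, 63, 23), (23, 29, -35), … (8 more)
river cycle of g (length 18): (-25, 19, 37), (37, 55, -7), (-7, 57, 29), (29, 59, -5), (-5, 61, 17), (17, 41, -35), (-35, 29, 23), (23, 63, -1), (-1, 63, 23), (23, 29, -35), … (8 more)
cycles coincide ⇒ equivalent

yes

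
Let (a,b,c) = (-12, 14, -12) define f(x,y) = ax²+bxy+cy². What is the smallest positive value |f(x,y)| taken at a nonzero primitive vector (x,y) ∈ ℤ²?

translate: b→10 (≡-14 mod 24), so (12,-14,12)→(12,10,10)
flip: (12,10,10)→(10,-10,12)
translate: b→10 (≡-10 mod 20), so (10,-10,12)→(10,10,12)
reduced (well bottom): (10,10,12) with a≤c, −a<b≤a
well minimum |f| = |-10| = 10 (negative-definite)

10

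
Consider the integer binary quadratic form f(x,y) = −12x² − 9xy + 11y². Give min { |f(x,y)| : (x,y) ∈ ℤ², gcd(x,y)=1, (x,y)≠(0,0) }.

descent: ρ → (11,9,-12)  [lands on river]
river: ρ → (-12,15,8)
river: ρ → (8,17,-10)
river: ρ → (-10,23,2)
river: ρ → (2,21,-21)
river: ρ → (-21,21,2)
river: ρ → (2,23,-10)
river: ρ → (-10,17,8)
river: ρ → (8,15,-12)
river: ρ → (-12,9,11)
river: ρ → (11,13,-10)
river: ρ → (-10,7,14)
river: ρ → (14,21,-3)
river: ρ → (-3,21,14)
river: ρ → (14,7,-10)
river: ρ → (-10,13,11)
closes: descent 1, river 16
min |a| on river = 2

2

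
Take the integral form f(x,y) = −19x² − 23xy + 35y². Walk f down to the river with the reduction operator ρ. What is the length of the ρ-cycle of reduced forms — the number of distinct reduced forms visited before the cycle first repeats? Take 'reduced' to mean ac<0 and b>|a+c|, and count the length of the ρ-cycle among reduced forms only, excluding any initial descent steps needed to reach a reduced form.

D = 3189, ⌊√D⌋ = 56
descent: ρ → (35,23,-19)  [lands on river]
river: ρ → (-19,53,5)
river: ρ → (5,47,-49)
river: ρ → (-49,51,3)
river: ρ → (3,51,-49)
river: ρ → (-49,47,5)
river: ρ → (5,53,-19)
river: ρ → (-19,23,35)
river: ρ → (35,47,-7)
river: ρ → (-7,51,21)
river: ρ → (21,33,-25)
river: ρ → (-25,17,29)
river: ρ → (29,41,-13)
river: ρ → (-13,37,35)
river: ρ → (35,33,-15)
river: ρ → (-15,27,41)
river: ρ → (41,55,-1)
river: ρ → (-1,55,41)
river: ρ → (41,27,-15)
river: ρ → (-15,33,35)
river: ρ → (35,37,-13)
river: ρ → (-13,41,29)
river: ρ → (29,17,-25)
river: ρ → (-25,33,21)
river: ρ → (21,51,-7)
river: ρ → (-7,47,35)
ρ-cycle length = 26 (tail of 1 descent step not counted)

26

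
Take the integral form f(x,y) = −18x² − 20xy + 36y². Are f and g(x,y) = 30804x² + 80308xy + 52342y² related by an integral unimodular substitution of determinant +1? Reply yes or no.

D₁ = 2992, D₂ = 2992
river cycle of f (length 6): (36, 20, -18), (-18, 52, 4), (4, 52, -18), (-18, 20, 36), (36, 52, -2), (-2, 52, 36)
river cycle of g (length 6): (36, 20, -18), (-18, 52, 4), (4, 52, -18), (-18, 20, 36), (36, 52, -2), (-2, 52, 36)
cycles coincide ⇒ equivalent

yes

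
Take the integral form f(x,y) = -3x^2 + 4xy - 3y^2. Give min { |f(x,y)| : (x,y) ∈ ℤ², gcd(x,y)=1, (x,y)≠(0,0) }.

translate: b→2 (≡-4 mod 6), so (3,-4,3)→(3,2,2)
flip: (3,2,2)→(2,-2,3)
translate: b→2 (≡-2 mod 4), so (2,-2,3)→(2,2,3)
reduced (well bottom): (2,2,3) with a≤c, −a<b≤a
well minimum |f| = |-2| = 2 (negative-definite)

2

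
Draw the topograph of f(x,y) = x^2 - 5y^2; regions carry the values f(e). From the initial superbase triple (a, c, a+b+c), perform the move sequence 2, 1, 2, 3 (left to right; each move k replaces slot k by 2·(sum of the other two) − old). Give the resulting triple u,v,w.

start (1,-5,-4) = (f(1,0),f(0,1),f(1,1))
replace slot 2: 2·(1+(-4)) − (-5) = -1 → (1,-1,-4)
replace slot 1: 2·((-1)+(-4)) − 1 = -11 → (-11,-1,-4)
replace slot 2: 2·((-11)+(-4)) − (-1) = -29 → (-11,-29,-4)
replace slot 3: 2·((-11)+(-29)) − (-4) = -76 → (-11,-29,-76)

-11,-29,-76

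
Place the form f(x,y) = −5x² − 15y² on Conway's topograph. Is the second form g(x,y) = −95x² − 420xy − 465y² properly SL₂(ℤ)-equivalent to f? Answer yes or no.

D₁ = -300, D₂ = -300
f is negative-definite; reduce −f:
−f: reduced (well bottom): (5,0,15) with a≤c, −a<b≤a
flip sign back: reduced form of f is (-5,0,-15)
g is negative-definite; reduce −g:
−g: translate: b→40 (≡420 mod 190), so (95,420,465)→(95,40,5)
−g: flip: (95,40,5)→(5,-40,95)
−g: translate: b→0 (≡-40 mod 10), so (5,-40,95)→(5,0,15)
−g: reduced (well bottom): (5,0,15) with a≤c, −a<b≤a
flip sign back: reduced form of g is (-5,0,-15)
reduced forms (-5, 0, -15) vs (-5, 0, -15) ⇒ equivalent

yes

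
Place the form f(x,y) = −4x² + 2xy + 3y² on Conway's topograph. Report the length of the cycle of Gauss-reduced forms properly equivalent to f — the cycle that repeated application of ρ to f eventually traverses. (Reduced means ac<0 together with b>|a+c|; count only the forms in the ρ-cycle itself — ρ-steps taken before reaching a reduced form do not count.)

D = 52, ⌊√D⌋ = 7
river: ρ → (3,4,-3)
river: ρ → (-3,2,4)
river: ρ → (4,6,-1)
river: ρ → (-1,6,4)
river: ρ → (4,2,-3)
river: ρ → (-3,4,3)
river: ρ → (3,2,-4)
river: ρ → (-4,6,1)
river: ρ → (1,6,-4)
river: ρ → (-4,2,3)
ρ-cycle length = 10 (tail of 0 descent steps not counted)

10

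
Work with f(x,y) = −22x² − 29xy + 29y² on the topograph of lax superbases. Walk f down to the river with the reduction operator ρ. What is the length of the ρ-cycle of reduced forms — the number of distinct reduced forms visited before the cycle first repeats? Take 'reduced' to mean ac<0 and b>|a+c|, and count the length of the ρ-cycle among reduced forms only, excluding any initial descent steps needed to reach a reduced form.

D = 3393, ⌊√D⌋ = 58
descent: ρ → (29,29,-22)  [lands on river]
river: ρ → (-22,15,36)
river: ρ → (36,57,-1)
river: ρ → (-1,57,36)
river: ρ → (36,15,-22)
river: ρ → (-22,29,29)
ρ-cycle length = 6 (tail of 1 descent step not counted)

6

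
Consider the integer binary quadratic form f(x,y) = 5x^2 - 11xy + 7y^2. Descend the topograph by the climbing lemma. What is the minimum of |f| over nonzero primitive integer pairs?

translate: b→-1 (≡-11 mod 10), so (5,-11,7)→(5,-1,1)
flip: (5,-1,1)→(1,1,5)
reduced (well bottom): (1,1,5) with a≤c, −a<b≤a
well minimum = a = 1

1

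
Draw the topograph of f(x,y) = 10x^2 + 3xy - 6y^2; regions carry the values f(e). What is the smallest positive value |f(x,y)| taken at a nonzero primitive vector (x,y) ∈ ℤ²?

descent: ρ → (-6,9,7)  [lands on river]
river: ρ → (7,5,-8)
river: ρ → (-8,11,4)
river: ρ → (4,13,-5)
river: ρ → (-5,7,10)
river: ρ → (10,13,-2)
river: ρ → (-2,15,3)
river: ρ → (3,15,-2)
river: ρ → (-2,13,10)
river: ρ → (10,7,-5)
river: ρ → (-5,13,4)
river: ρ → (4,11,-8)
river: ρ → (-8,5,7)
river: ρ → (7,9,-6)
river: ρ → (-6,15,1)
river: ρ → (1,15,-6)
closes: descent 1, river 16
min |a| on river = 1

1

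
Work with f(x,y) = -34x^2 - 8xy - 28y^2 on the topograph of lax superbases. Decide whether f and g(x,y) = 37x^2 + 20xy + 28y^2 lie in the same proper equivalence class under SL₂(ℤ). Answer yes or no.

D₁ = -3744, D₂ = -3744
f is negative-definite; reduce −f:
−f: flip: (34,8,28)→(28,-8,34)
−f: reduced (well bottom): (28,-8,34) with a≤c, −a<b≤a
flip sign back: reduced form of f is (-28,8,-34)
g: flip: (37,20,28)→(28,-20,37)
g: reduced (well bottom): (28,-20,37) with a≤c, −a<b≤a
reduced forms (-28, 8, -34) vs (28, -20, 37) ⇒ inequivalent

no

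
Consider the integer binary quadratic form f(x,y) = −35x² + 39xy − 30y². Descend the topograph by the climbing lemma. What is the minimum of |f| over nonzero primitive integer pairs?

translate: b→31 (≡-39 mod 70), so (35,-39,30)→(35,31,26)
flip: (35,31,26)→(26,-31,35)
translate: b→21 (≡-31 mod 52), so (26,-31,35)→(26,21,30)
reduced (well bottom): (26,21,30) with a≤c, −a<b≤a
well minimum |f| = |-26| = 26 (negative-definite)

26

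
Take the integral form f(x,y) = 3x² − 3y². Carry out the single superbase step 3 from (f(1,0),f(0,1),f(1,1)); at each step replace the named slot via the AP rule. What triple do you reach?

start (3,-3,0) = (f(1,0),f(0,1),f(1,1))
replace slot 3: 2·(3+(-3)) − 0 = 0 → (3,-3,0)

3,-3,0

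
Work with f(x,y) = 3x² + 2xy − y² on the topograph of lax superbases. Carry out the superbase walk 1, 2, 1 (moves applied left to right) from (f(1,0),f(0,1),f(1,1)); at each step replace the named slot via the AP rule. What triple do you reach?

start (3,-1,4) = (f(1,0),f(0,1),f(1,1))
replace slot 1: 2·((-1)+4) − 3 = 3 → (3,-1,4)
replace slot 2: 2·(3+4) − (-1) = 15 → (3,15,4)
replace slot 1: 2·(15+4) − 3 = 35 → (35,15,4)

35,15,4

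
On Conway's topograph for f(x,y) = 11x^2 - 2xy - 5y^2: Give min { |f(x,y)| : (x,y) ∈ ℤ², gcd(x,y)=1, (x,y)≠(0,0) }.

descent: ρ → (-5,12,4)  [lands on river]
river: ρ → (4,12,-5)
river: ρ → (-5,8,8)
river: ρ → (8,8,-5)
closes: descent 1, river 4
min |a| on river = 4

4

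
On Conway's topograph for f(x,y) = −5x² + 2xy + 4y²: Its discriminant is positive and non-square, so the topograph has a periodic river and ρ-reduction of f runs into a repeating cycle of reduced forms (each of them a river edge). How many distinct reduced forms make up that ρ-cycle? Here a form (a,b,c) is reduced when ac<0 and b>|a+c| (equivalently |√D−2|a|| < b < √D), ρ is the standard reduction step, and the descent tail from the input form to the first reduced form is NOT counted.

D = 84, ⌊√D⌋ = 9
river: ρ → (4,6,-3)
river: ρ → (-3,6,4)
river: ρ → (4,2,-5)
river: ρ → (-5,8,1)
river: ρ → (1,8,-5)
river: ρ → (-5,2,4)
ρ-cycle length = 6 (tail of 0 descent steps not counted)

6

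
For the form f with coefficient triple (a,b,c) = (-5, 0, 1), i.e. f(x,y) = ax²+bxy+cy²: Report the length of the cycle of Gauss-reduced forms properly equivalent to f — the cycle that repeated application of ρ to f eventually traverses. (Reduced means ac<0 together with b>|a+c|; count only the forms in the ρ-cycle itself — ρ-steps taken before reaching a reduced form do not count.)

D = 20, ⌊√D⌋ = 4
descent: ρ → (1,4,-1)  [lands on river]
river: ρ → (-1,4,1)
ρ-cycle length = 2 (tail of 1 descent step not counted)

2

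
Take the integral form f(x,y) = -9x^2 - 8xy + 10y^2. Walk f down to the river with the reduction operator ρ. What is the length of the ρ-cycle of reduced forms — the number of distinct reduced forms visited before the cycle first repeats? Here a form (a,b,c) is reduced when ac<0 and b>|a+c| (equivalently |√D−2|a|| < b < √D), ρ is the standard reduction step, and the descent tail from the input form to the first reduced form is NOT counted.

D = 424, ⌊√D⌋ = 20
descent: ρ → (10,8,-9)  [lands on river]
river: ρ → (-9,10,9)
river: ρ → (9,8,-10)
river: ρ → (-10,12,7)
river: ρ → (7,16,-6)
river: ρ → (-6,20,1)
river: ρ → (1,20,-6)
river: ρ → (-6,16,7)
river: ρ → (7,12,-10)
river: ρ → (-10,8,9)
river: ρ → (9,10,-9)
river: ρ → (-9,8,10)
river: ρ → (10,12,-7)
river: ρ → (-7,16,6)
river: ρ → (6,20,-1)
river: ρ → (-1,20,6)
river: ρ → (6,16,-7)
river: ρ → (-7,12,10)
ρ-cycle length = 18 (tail of 1 descent step not counted)

18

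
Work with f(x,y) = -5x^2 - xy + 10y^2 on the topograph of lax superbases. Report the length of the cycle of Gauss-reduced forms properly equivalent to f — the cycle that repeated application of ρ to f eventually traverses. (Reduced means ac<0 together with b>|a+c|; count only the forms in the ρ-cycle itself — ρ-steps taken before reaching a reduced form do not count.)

D = 201, ⌊√D⌋ = 14
descent: ρ → (10,1,-5)
descent: ρ → (-5,9,6)  [lands on river]
river: ρ → (6,3,-8)
river: ρ → (-8,13,1)
river: ρ → (1,13,-8)
river: ρ → (-8,3,6)
river: ρ → (6,9,-5)
river: ρ → (-5,11,4)
river: ρ → (4,13,-2)
river: ρ → (-2,11,10)
river: ρ → (10,9,-3)
river: ρ → (-3,9,10)
river: ρ → (10,11,-2)
river: ρ → (-2,13,4)
river: ρ → (4,11,-5)
ρ-cycle length = 14 (tail of 2 descent steps not counted)

14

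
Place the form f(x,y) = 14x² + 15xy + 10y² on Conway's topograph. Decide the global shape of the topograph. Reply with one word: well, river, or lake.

D = b²−4ac = 15² − 4·14·10 = -335
D < 0 ⇒ definite ⇒ every region one sign ⇒ single well

well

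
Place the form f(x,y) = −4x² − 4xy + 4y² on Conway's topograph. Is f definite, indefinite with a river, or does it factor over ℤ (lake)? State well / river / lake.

D = b²−4ac = (-4)² − 4·(-4)·4 = 80
D > 0 non-square ⇒ indefinite ⇒ periodic river

river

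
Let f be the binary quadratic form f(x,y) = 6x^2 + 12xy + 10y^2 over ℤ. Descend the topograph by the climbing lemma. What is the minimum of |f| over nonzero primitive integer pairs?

translate: b→0 (≡12 mod 12), so (6,12,10)→(6,0,4)
flip: (6,0,4)→(4,0,6)
reduced (well bottom): (4,0,6) with a≤c, −a<b≤a
well minimum = a = 4

4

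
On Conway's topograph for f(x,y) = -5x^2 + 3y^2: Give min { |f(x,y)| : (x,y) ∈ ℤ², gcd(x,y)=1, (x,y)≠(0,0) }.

descent: ρ → (3,6,-2)  [lands on river]
river: ρ → (-2,6,3)
closes: descent 1, river 2
min |a| on river = 2

2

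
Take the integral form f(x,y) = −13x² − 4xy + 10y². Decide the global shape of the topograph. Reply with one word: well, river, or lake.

D = b²−4ac = (-4)² − 4·(-13)·10 = 536
D > 0 non-square ⇒ indefinite ⇒ periodic river

river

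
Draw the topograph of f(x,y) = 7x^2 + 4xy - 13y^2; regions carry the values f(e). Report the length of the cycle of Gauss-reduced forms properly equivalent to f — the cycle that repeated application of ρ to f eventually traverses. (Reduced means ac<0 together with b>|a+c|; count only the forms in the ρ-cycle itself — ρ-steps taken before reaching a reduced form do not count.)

D = 380, ⌊√D⌋ = 19
descent: ρ → (-13,-4,7)
descent: ρ → (7,18,-2)  [lands on river]
river: ρ → (-2,18,7)
river: ρ → (7,10,-10)
river: ρ → (-10,10,7)
ρ-cycle length = 4 (tail of 2 descent steps not counted)

4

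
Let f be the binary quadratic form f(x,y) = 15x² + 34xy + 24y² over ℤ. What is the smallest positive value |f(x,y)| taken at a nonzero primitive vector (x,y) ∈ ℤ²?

translate: b→4 (≡34 mod 30), so (15,34,24)→(15,4,5)
flip: (15,4,5)→(5,-4,15)
reduced (well bottom): (5,-4,15) with a≤c, −a<b≤a
well minimum = a = 5

5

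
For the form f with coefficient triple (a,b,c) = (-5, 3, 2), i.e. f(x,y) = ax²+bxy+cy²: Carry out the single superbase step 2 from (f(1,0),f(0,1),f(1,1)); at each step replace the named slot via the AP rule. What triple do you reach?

start (-5,2,0) = (f(1,0),f(0,1),f(1,1))
replace slot 2: 2·((-5)+0) − 2 = -12 → (-5,-12,0)

-5,-12,0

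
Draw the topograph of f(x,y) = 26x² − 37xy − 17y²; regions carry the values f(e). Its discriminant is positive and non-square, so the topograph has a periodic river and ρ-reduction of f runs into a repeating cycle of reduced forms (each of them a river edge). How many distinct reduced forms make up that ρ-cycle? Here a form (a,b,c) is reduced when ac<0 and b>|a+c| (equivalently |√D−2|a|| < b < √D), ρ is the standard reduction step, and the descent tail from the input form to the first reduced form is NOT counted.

D = 3137, ⌊√D⌋ = 56
descent: ρ → (-17,37,26)  [lands on river]
river: ρ → (26,15,-28)
river: ρ → (-28,41,13)
river: ρ → (13,37,-34)
river: ρ → (-34,31,16)
river: ρ → (16,33,-32)
river: ρ → (-32,31,17)
river: ρ → (17,37,-26)
river: ρ → (-26,15,28)
river: ρ → (28,41,-13)
river: ρ → (-13,37,34)
river: ρ → (34,31,-16)
river: ρ → (-16,33,32)
river: ρ → (32,31,-17)
ρ-cycle length = 14 (tail of 1 descent step not counted)

14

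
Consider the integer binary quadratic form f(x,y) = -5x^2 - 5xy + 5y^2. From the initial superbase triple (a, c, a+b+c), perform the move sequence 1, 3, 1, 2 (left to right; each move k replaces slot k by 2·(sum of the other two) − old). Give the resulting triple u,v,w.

start (-5,5,-5) = (f(1,0),f(0,1),f(1,1))
replace slot 1: 2·(5+(-5)) − (-5) = 5 → (5,5,-5)
replace slot 3: 2·(5+5) − (-5) = 25 → (5,5,25)
replace slot 1: 2·(5+25) − 5 = 55 → (55,5,25)
replace slot 2: 2·(55+25) − 5 = 155 → (55,155,25)

55,155,25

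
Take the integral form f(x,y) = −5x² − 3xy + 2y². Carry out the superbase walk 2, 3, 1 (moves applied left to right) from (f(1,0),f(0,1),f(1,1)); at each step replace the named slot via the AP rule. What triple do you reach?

start (-5,2,-6) = (f(1,0),f(0,1),f(1,1))
replace slot 2: 2·((-5)+(-6)) − 2 = -24 → (-5,-24,-6)
replace slot 3: 2·((-5)+(-24)) − (-6) = -52 → (-5,-24,-52)
replace slot 1: 2·((-24)+(-52)) − (-5) = -147 → (-147,-24,-52)

-147,-24,-52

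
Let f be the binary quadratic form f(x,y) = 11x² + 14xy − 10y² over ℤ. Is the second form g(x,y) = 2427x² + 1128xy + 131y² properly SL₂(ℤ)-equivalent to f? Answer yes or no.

D₁ = 636, D₂ = 636
river cycle of f (length 10): (-10, 6, 15), (15, 24, -1), (-1, 24, 15), (15, 6, -10), (-10, 14, 11), (11, 8, -13), (-13, 18, 6), (6, 18, -13), (-13, 8, 11), (11, 14, -10)
river cycle of g (length 10): (11, 14, -10), (-10, 6, 15), (15, 24, -1), (-1, 24, 15), (15, 6, -10), (-10, 14, 11), (11, 8, -13), (-13, 18, 6), (6, 18, -13), (-13, 8, 11)
cycles coincide ⇒ equivalent

yes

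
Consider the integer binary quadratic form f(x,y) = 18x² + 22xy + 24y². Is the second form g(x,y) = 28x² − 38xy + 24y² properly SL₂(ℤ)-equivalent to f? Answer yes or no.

D₁ = -1244, D₂ = -1244
f: translate: b→-14 (≡22 mod 36), so (18,22,24)→(18,-14,20)
f: reduced (well bottom): (18,-14,20) with a≤c, −a<b≤a
g: translate: b→18 (≡-38 mod 56), so (28,-38,24)→(28,18,14)
g: flip: (28,18,14)→(14,-18,28)
g: translate: b→10 (≡-18 mod 28), so (14,-18,28)→(14,10,24)
g: reduced (well bottom): (14,10,24) with a≤c, −a<b≤a
reduced forms (18, -14, 20) vs (14, 10, 24) ⇒ inequivalent

no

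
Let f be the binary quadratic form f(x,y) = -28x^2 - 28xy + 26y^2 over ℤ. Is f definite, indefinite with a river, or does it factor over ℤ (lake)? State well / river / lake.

D = b²−4ac = (-28)² − 4·(-28)·26 = 3696
D > 0 non-square ⇒ indefinite ⇒ periodic river

river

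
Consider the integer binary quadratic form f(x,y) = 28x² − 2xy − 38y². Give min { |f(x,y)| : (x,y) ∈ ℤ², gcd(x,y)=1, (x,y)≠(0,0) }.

descent: ρ → (-38,2,28)
descent: ρ → (28,54,-12)  [lands on river]
river: ρ → (-12,42,52)
river: ρ → (52,62,-2)
river: ρ → (-2,62,52)
river: ρ → (52,42,-12)
river: ρ → (-12,54,28)
river: ρ → (28,58,-8)
river: ρ → (-8,54,42)
river: ρ → (42,30,-20)
river: ρ → (-20,50,22)
river: ρ → (22,38,-32)
river: ρ → (-32,26,28)
river: ρ → (28,30,-30)
river: ρ → (-30,30,28)
river: ρ → (28,26,-32)
river: ρ → (-32,38,22)
river: ρ → (22,50,-20)
river: ρ → (-20,30,42)
river: ρ → (42,54,-8)
river: ρ → (-8,58,28)
closes: descent 2, river 20
min |a| on river = 2

2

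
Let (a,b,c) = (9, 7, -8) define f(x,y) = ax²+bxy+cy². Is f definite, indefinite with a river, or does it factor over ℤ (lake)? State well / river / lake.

D = b²−4ac = 7² − 4·9·(-8) = 337
D > 0 non-square ⇒ indefinite ⇒ periodic river

river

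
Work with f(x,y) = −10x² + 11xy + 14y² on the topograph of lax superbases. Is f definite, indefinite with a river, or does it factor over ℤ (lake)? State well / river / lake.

D = b²−4ac = 11² − 4·(-10)·14 = 681
D > 0 non-square ⇒ indefinite ⇒ periodic river

river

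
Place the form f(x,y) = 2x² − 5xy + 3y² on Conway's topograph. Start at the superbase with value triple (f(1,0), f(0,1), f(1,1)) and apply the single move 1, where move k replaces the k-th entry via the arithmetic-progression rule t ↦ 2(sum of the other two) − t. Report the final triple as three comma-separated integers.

start (2,3,0) = (f(1,0),f(0,1),f(1,1))
replace slot 1: 2·(3+0) − 2 = 4 → (4,3,0)

4,3,0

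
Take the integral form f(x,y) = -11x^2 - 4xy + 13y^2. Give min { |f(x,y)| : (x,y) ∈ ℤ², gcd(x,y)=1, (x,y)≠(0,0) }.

descent: ρ → (13,4,-11)  [lands on river]
river: ρ → (-11,18,6)
river: ρ → (6,18,-11)
river: ρ → (-11,4,13)
river: ρ → (13,22,-2)
river: ρ → (-2,22,13)
closes: descent 1, river 6
min |a| on river = 2

2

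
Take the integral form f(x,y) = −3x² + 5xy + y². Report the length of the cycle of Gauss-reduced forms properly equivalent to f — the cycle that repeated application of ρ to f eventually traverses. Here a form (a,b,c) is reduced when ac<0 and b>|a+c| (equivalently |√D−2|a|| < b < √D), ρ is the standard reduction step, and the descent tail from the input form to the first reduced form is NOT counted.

D = 37, ⌊√D⌋ = 6
river: ρ → (1,5,-3)
river: ρ → (-3,1,3)
river: ρ → (3,5,-1)
river: ρ → (-1,5,3)
river: ρ → (3,1,-3)
river: ρ → (-3,5,1)
ρ-cycle length = 6 (tail of 0 descent steps not counted)

6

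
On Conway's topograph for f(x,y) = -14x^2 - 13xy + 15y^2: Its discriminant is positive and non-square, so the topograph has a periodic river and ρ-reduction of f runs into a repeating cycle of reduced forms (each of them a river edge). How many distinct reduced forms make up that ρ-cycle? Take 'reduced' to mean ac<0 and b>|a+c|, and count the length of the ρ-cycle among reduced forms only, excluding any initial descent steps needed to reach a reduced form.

D = 1009, ⌊√D⌋ = 31
descent: ρ → (15,13,-14)  [lands on river]
river: ρ → (-14,15,14)
river: ρ → (14,13,-15)
river: ρ → (-15,17,12)
river: ρ → (12,31,-1)
river: ρ → (-1,31,12)
river: ρ → (12,17,-15)
river: ρ → (-15,13,14)
river: ρ → (14,15,-14)
river: ρ → (-14,13,15)
river: ρ → (15,17,-12)
river: ρ → (-12,31,1)
river: ρ → (1,31,-12)
river: ρ → (-12,17,15)
ρ-cycle length = 14 (tail of 1 descent step not counted)

14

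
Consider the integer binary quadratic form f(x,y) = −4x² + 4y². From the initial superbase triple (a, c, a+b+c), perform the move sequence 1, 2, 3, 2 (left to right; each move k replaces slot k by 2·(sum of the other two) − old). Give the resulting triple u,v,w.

start (-4,4,0) = (f(1,0),f(0,1),f(1,1))
replace slot 1: 2·(4+0) − (-4) = 12 → (12,4,0)
replace slot 2: 2·(12+0) − 4 = 20 → (12,20,0)
replace slot 3: 2·(12+20) − 0 = 64 → (12,20,64)
replace slot 2: 2·(12+64) − 20 = 132 → (12,132,64)

12,132,64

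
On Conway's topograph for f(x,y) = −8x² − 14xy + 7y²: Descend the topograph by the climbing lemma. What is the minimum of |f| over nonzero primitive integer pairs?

descent: ρ → (7,14,-8)  [lands on river]
river: ρ → (-8,18,3)
river: ρ → (3,18,-8)
river: ρ → (-8,14,7)
closes: descent 1, river 4
min |a| on river = 3

3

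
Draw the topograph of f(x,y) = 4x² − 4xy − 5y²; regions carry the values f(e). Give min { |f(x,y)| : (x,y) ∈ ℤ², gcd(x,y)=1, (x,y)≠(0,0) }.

descent: ρ → (-5,4,4)  [lands on river]
river: ρ → (4,4,-5)
river: ρ → (-5,6,3)
river: ρ → (3,6,-5)
closes: descent 1, river 4
min |a| on river = 3

3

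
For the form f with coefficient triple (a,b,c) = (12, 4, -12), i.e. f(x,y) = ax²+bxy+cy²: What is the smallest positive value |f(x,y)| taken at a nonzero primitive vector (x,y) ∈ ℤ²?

river: ρ → (-12,20,4)
river: ρ → (4,20,-12)
river: ρ → (-12,4,12)
river: ρ → (12,20,-4)
river: ρ → (-4,20,12)
river: ρ → (12,4,-12)
closes: descent 0, river 6
min |a| on river = 4

4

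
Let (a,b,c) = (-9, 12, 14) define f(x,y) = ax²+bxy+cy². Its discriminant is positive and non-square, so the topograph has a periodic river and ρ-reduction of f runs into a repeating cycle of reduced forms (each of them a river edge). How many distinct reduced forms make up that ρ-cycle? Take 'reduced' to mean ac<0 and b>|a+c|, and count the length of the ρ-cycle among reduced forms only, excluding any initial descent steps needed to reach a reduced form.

D = 648, ⌊√D⌋ = 25
river: ρ → (14,16,-7)
river: ρ → (-7,12,18)
river: ρ → (18,24,-1)
river: ρ → (-1,24,18)
river: ρ → (18,12,-7)
river: ρ → (-7,16,14)
river: ρ → (14,12,-9)
river: ρ → (-9,24,2)
river: ρ → (2,24,-9)
river: ρ → (-9,12,14)
ρ-cycle length = 10 (tail of 0 descent steps not counted)

10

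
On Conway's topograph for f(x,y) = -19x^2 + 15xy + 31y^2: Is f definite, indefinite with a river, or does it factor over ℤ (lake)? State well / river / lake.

D = b²−4ac = 15² − 4·(-19)·31 = 2581
D > 0 non-square ⇒ indefinite ⇒ periodic river

river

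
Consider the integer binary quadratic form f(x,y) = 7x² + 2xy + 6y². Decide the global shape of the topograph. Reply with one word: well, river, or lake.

D = b²−4ac = 2² − 4·7·6 = -164
D < 0 ⇒ definite ⇒ every region one sign ⇒ single well

well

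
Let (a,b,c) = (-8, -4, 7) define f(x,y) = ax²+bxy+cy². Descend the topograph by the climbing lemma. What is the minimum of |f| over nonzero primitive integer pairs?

descent: ρ → (7,4,-8)  [lands on river]
river: ρ → (-8,12,3)
river: ρ → (3,12,-8)
river: ρ → (-8,4,7)
river: ρ → (7,10,-5)
river: ρ → (-5,10,7)
closes: descent 1, river 6
min |a| on river = 3

3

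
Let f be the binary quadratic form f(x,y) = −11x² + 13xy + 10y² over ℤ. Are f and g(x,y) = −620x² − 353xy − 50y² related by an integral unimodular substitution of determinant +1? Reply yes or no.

D₁ = 609, D₂ = 609
river cycle of f (length 16): (10, 7, -14), (-14, 21, 3), (3, 21, -14), (-14, 7, 10), (10, 13, -11), (-11, 9, 12), (12, 15, -8), (-8, 17, 10), (10, 23, -2), (-2, 21, 21), … (6 more)
river cycle of g (length 16): (-8, 15, 12), (12, 9, -11), (-11, 13, 10), (10, 7, -14), (-14, 21, 3), (3, 21, -14), (-14, 7, 10), (10, 13, -11), (-11, 9, 12), (12, 15, -8), … (6 more)
cycles coincide ⇒ equivalent

yes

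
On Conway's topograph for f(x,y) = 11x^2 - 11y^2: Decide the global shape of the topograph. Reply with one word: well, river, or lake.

D = b²−4ac = 0² − 4·11·(-11) = 484
D = 22² is a perfect square ⇒ form factors over ℤ ⇒ lakes

lake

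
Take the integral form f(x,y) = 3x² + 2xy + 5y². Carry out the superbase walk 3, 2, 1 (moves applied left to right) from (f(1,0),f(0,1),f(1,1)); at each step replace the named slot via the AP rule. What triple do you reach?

start (3,5,10) = (f(1,0),f(0,1),f(1,1))
replace slot 3: 2·(3+5) − 10 = 6 → (3,5,6)
replace slot 2: 2·(3+6) − 5 = 13 → (3,13,6)
replace slot 1: 2·(13+6) − 3 = 35 → (35,13,6)

35,13,6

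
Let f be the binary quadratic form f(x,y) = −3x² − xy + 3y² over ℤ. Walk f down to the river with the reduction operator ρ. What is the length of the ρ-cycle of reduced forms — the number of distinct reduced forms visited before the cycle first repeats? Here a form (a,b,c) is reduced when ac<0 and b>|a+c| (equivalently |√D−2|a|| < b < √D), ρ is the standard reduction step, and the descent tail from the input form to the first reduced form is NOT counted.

D = 37, ⌊√D⌋ = 6
descent: ρ → (3,1,-3)  [lands on river]
river: ρ → (-3,5,1)
river: ρ → (1,5,-3)
river: ρ → (-3,1,3)
river: ρ → (3,5,-1)
river: ρ → (-1,5,3)
ρ-cycle length = 6 (tail of 1 descent step not counted)

6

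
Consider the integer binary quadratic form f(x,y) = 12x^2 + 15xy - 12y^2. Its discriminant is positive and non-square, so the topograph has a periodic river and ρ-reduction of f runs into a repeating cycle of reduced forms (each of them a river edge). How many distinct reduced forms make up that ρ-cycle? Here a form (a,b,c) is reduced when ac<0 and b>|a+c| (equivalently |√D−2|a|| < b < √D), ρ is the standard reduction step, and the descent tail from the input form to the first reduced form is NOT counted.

D = 801, ⌊√D⌋ = 28
river: ρ → (-12,9,15)
river: ρ → (15,21,-6)
river: ρ → (-6,27,3)
river: ρ → (3,27,-6)
river: ρ → (-6,21,15)
river: ρ → (15,9,-12)
river: ρ → (-12,15,12)
river: ρ → (12,9,-15)
river: ρ → (-15,21,6)
river: ρ → (6,27,-3)
river: ρ → (-3,27,6)
river: ρ → (6,21,-15)
river: ρ → (-15,9,12)
river: ρ → (12,15,-12)
ρ-cycle length = 14 (tail of 0 descent steps not counted)

14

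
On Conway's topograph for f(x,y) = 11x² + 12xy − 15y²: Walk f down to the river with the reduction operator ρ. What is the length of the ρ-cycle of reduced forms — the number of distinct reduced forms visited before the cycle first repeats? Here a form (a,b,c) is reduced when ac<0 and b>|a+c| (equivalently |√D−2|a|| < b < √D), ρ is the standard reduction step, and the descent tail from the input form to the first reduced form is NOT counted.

D = 804, ⌊√D⌋ = 28
river: ρ → (-15,18,8)
river: ρ → (8,14,-19)
river: ρ → (-19,24,3)
river: ρ → (3,24,-19)
river: ρ → (-19,14,8)
river: ρ → (8,18,-15)
river: ρ → (-15,12,11)
river: ρ → (11,10,-16)
river: ρ → (-16,22,5)
river: ρ → (5,28,-1)
river: ρ → (-1,28,5)
river: ρ → (5,22,-16)
river: ρ → (-16,10,11)
river: ρ → (11,12,-15)
ρ-cycle length = 14 (tail of 0 descent steps not counted)

14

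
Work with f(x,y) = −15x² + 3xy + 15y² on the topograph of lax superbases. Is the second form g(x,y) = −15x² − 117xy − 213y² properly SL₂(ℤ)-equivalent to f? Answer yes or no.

D₁ = 909, D₂ = 909
river cycle of f (length 6): (15, 27, -3), (-3, 27, 15), (15, 3, -15), (-15, 27, 3), (3, 27, -15), (-15, 3, 15)
river cycle of g (length 6): (-15, 3, 15), (15, 27, -3), (-3, 27, 15), (15, 3, -15), (-15, 27, 3), (3, 27, -15)
cycles coincide ⇒ equivalent

yes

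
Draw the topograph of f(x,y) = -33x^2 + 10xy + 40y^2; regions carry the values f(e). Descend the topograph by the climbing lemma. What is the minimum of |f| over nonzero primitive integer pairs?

river: ρ → (40,70,-3)
river: ρ → (-3,68,63)
river: ρ → (63,58,-8)
river: ρ → (-8,70,15)
river: ρ → (15,50,-48)
river: ρ → (-48,46,17)
river: ρ → (17,56,-33)
river: ρ → (-33,10,40)
closes: descent 0, river 8
min |a| on river = 3

3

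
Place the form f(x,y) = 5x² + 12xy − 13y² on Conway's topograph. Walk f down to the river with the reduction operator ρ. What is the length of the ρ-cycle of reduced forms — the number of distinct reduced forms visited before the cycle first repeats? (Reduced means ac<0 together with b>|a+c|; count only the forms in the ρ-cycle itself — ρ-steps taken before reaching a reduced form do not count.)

D = 404, ⌊√D⌋ = 20
river: ρ → (-13,14,4)
river: ρ → (4,18,-5)
river: ρ → (-5,12,13)
river: ρ → (13,14,-4)
river: ρ → (-4,18,5)
river: ρ → (5,12,-13)
ρ-cycle length = 6 (tail of 0 descent steps not counted)

6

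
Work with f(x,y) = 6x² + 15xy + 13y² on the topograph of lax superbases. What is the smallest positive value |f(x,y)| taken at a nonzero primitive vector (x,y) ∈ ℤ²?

translate: b→3 (≡15 mod 12), so (6,15,13)→(6,3,4)
flip: (6,3,4)→(4,-3,6)
reduced (well bottom): (4,-3,6) with a≤c, −a<b≤a
well minimum = a = 4

4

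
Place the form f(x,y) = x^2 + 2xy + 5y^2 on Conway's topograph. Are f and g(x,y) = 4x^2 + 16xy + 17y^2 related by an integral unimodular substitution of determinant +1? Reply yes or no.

D₁ = -16, D₂ = -16
f: translate: b→0 (≡2 mod 2), so (1,2,5)→(1,0,4)
f: reduced (well bottom): (1,0,4) with a≤c, −a<b≤a
g: translate: b→0 (≡16 mod 8), so (4,16,17)→(4,0,1)
g: flip: (4,0,1)→(1,0,4)
g: reduced (well bottom): (1,0,4) with a≤c, −a<b≤a
reduced forms (1, 0, 4) vs (1, 0, 4) ⇒ equivalent

yes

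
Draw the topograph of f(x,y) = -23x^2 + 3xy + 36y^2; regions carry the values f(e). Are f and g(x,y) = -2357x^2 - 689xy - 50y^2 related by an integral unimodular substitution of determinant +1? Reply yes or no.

D₁ = 3321, D₂ = 3321
river cycle of f (length 42): (-23, 49, 10), (10, 51, -18), (-18, 57, 1), (1, 57, -18), (-18, 51, 10), (10, 49, -23), (-23, 43, 16), (16, 53, -8), (-8, 43, 46), (46, 49, -5), … (32 more)
river cycle of g (length 42): (16, 43, -23), (-23, 49, 10), (10, 51, -18), (-18, 57, 1), (1, 57, -18), (-18, 51, 10), (10, 49, -23), (-23, 43, 16), (16, 53, -8), (-8, 43, 46), … (32 more)
cycles coincide ⇒ equivalent

yes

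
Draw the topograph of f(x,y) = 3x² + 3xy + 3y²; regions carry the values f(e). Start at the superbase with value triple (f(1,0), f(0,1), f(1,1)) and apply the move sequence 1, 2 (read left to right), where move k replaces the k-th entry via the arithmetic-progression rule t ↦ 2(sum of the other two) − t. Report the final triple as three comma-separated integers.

start (3,3,9) = (f(1,0),f(0,1),f(1,1))
replace slot 1: 2·(3+9) − 3 = 21 → (21,3,9)
replace slot 2: 2·(21+9) − 3 = 57 → (21,57,9)

21,57,9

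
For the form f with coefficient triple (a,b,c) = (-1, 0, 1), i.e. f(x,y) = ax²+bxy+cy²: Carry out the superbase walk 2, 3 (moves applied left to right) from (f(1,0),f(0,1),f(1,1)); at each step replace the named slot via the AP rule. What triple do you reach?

start (-1,1,0) = (f(1,0),f(0,1),f(1,1))
replace slot 2: 2·((-1)+0) − 1 = -3 → (-1,-3,0)
replace slot 3: 2·((-1)+(-3)) − 0 = -8 → (-1,-3,-8)

-1,-3,-8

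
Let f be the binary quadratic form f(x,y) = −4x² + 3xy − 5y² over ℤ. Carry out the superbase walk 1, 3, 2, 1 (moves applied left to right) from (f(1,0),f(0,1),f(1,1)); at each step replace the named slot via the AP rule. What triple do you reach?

start (-4,-5,-6) = (f(1,0),f(0,1),f(1,1))
replace slot 1: 2·((-5)+(-6)) − (-4) = -18 → (-18,-5,-6)
replace slot 3: 2·((-18)+(-5)) − (-6) = -40 → (-18,-5,-40)
replace slot 2: 2·((-18)+(-40)) − (-5) = -111 → (-18,-111,-40)
replace slot 1: 2·((-111)+(-40)) − (-18) = -284 → (-284,-111,-40)

-284,-111,-40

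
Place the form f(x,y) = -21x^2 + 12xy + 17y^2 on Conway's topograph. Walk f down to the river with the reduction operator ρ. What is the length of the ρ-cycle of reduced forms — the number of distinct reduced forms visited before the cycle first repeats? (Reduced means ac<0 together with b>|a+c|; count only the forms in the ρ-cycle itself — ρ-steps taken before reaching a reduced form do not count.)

D = 1572, ⌊√D⌋ = 39
river: ρ → (17,22,-16)
river: ρ → (-16,10,23)
river: ρ → (23,36,-3)
river: ρ → (-3,36,23)
river: ρ → (23,10,-16)
river: ρ → (-16,22,17)
river: ρ → (17,12,-21)
river: ρ → (-21,30,8)
river: ρ → (8,34,-13)
river: ρ → (-13,18,24)
river: ρ → (24,30,-7)
river: ρ → (-7,26,32)
river: ρ → (32,38,-1)
river: ρ → (-1,38,32)
river: ρ → (32,26,-7)
river: ρ → (-7,30,24)
river: ρ → (24,18,-13)
river: ρ → (-13,34,8)
river: ρ → (8,30,-21)
river: ρ → (-21,12,17)
ρ-cycle length = 20 (tail of 0 descent steps not counted)

20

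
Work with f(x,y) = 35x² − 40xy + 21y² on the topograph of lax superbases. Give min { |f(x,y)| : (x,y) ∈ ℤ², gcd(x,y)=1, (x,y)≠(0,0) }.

translate: b→30 (≡-40 mod 70), so (35,-40,21)→(35,30,16)
flip: (35,30,16)→(16,-30,35)
translate: b→2 (≡-30 mod 32), so (16,-30,35)→(16,2,21)
reduced (well bottom): (16,2,21) with a≤c, −a<b≤a
well minimum = a = 16

16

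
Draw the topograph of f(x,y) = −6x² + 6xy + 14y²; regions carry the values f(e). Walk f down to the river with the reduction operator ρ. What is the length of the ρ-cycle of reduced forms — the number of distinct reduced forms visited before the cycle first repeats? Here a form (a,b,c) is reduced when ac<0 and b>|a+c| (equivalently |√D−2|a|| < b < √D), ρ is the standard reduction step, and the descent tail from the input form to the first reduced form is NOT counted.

D = 372, ⌊√D⌋ = 19
descent: ρ → (14,-6,-6)
descent: ρ → (-6,18,2)  [lands on river]
river: ρ → (2,18,-6)
ρ-cycle length = 2 (tail of 2 descent steps not counted)

2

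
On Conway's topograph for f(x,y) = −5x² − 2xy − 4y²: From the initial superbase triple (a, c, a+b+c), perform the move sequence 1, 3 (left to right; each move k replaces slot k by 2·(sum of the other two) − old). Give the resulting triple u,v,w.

start (-5,-4,-11) = (f(1,0),f(0,1),f(1,1))
replace slot 1: 2·((-4)+(-11)) − (-5) = -25 → (-25,-4,-11)
replace slot 3: 2·((-25)+(-4)) − (-11) = -47 → (-25,-4,-47)

-25,-4,-47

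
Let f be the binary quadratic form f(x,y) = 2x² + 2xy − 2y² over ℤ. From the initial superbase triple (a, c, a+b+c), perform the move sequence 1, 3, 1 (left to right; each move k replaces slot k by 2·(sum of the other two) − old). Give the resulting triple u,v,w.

start (2,-2,2) = (f(1,0),f(0,1),f(1,1))
replace slot 1: 2·((-2)+2) − 2 = -2 → (-2,-2,2)
replace slot 3: 2·((-2)+(-2)) − 2 = -10 → (-2,-2,-10)
replace slot 1: 2·((-2)+(-10)) − (-2) = -22 → (-22,-2,-10)

-22,-2,-10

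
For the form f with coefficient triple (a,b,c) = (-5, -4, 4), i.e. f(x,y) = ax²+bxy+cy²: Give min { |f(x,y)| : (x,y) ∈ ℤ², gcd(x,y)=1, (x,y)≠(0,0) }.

descent: ρ → (4,4,-5)  [lands on river]
river: ρ → (-5,6,3)
river: ρ → (3,6,-5)
river: ρ → (-5,4,4)
closes: descent 1, river 4
min |a| on river = 3

3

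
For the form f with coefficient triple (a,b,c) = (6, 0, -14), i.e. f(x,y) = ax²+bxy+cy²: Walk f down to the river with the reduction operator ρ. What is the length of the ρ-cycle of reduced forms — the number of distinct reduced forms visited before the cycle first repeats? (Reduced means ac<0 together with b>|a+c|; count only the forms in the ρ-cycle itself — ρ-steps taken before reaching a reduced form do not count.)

D = 336, ⌊√D⌋ = 18
descent: ρ → (-14,0,6)
descent: ρ → (6,12,-8)  [lands on river]
river: ρ → (-8,4,10)
river: ρ → (10,16,-2)
river: ρ → (-2,16,10)
river: ρ → (10,4,-8)
river: ρ → (-8,12,6)
ρ-cycle length = 6 (tail of 2 descent steps not counted)

6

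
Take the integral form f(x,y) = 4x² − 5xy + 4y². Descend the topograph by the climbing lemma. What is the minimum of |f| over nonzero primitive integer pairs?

translate: b→3 (≡-5 mod 8), so (4,-5,4)→(4,3,3)
flip: (4,3,3)→(3,-3,4)
translate: b→3 (≡-3 mod 6), so (3,-3,4)→(3,3,4)
reduced (well bottom): (3,3,4) with a≤c, −a<b≤a
well minimum = a = 3

3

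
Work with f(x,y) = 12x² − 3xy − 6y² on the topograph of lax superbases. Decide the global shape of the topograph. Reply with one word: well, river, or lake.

D = b²−4ac = (-3)² − 4·12·(-6) = 297
D > 0 non-square ⇒ indefinite ⇒ periodic river

river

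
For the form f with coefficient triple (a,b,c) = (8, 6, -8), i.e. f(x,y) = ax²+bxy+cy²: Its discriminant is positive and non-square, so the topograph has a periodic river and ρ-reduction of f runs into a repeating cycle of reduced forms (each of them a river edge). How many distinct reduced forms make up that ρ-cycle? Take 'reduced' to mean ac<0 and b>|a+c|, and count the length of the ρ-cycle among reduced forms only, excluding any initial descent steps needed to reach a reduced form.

D = 292, ⌊√D⌋ = 17
river: ρ → (-8,10,6)
river: ρ → (6,14,-4)
river: ρ → (-4,10,12)
river: ρ → (12,14,-2)
river: ρ → (-2,14,12)
river: ρ → (12,10,-4)
river: ρ → (-4,14,6)
river: ρ → (6,10,-8)
river: ρ → (-8,6,8)
river: ρ → (8,10,-6)
river: ρ → (-6,14,4)
river: ρ → (4,10,-12)
river: ρ → (-12,14,2)
river: ρ → (2,14,-12)
river: ρ → (-12,10,4)
river: ρ → (4,14,-6)
river: ρ → (-6,10,8)
river: ρ → (8,6,-8)
ρ-cycle length = 18 (tail of 0 descent steps not counted)

18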